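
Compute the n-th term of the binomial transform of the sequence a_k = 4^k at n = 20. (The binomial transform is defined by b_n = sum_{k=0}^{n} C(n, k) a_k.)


With a_k = 4^k, b_n = sum_{k=0}^{n} C(n, k) 4^k = (1 + 4)^n by the binomial theorem.
For n = 20: (1 + 4)^20 = 5^20 = 95367431640625.

95367431640625


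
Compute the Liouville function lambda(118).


The Liouville function is lambda(k) = (-1)^Omega(k), where Omega(k) counts the prime factors of k with multiplicity.
Factoring: 118 = 2 * 59, so Omega(118) = 2.
lambda(118) = (-1)^2 = 1.

1


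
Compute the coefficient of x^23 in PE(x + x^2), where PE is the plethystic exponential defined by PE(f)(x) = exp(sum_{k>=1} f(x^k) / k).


With f(x) = x + x^2, the exponent is sum_{k>=1} (x^k + x^(2k)) / k = -ln(1 - x) - ln(1 - x^2). Exponentiating:
PE(x + x^2) = 1 / ((1 - x)(1 - x^2)).
This is the generating function for partitions of n into parts of size 1 or 2. The number of 2's can be any j in 0..11, and the rest are 1's, so
[x^23] = floor(23/2) + 1 = 12.

12


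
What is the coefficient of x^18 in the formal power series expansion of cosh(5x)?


The Maclaurin series is cosh(t) = sum_{m>=0} t^(2m) / (2m)!, so substituting t = 5x, only even powers of x are nonzero, with coefficient of x^(2m) equal to 5^(2m) / (2m)!.
For x^18 the coefficient is 5^18/18! = 3814697265625/6402373705728000 = 30517578125/51218989645824.

30517578125/51218989645824


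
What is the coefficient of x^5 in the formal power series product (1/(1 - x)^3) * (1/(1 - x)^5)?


Combine the factors: (1/(1 - x)^3) * (1/(1 - x)^5) = 1/(1 - x)^8.
Then use 1/(1 - x)^r = sum_{k>=0} C(k + r - 1, r - 1) x^k with r = 8 and k = 5:
C(12, 7) = 792.

792


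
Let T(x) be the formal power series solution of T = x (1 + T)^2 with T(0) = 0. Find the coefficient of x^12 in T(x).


Apply the Lagrange inversion formula: if T = x * phi(T) with phi(t) = (1 + t)^2, then [x^n] T = (1/n) [t^(n-1)] phi(t)^n = (1/n) [t^(n-1)] (1 + t)^(2n) = (1/n) C(2n, n-1).
Using the identity C(2n, n-1) = C(2n, n) * n / (n+1), the unscaled factor equals C(2n, n) / (n+1) = C_n, the n-th Catalan number.
For n = 12: C_12 = C(24, 12) / 13 = 2704156/13 = 208012 = 208012.

208012


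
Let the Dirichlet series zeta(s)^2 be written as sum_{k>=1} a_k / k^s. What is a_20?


The Dirichlet convolution of the constant function 1 with itself gives (1 * 1)(k) = sum_{d | k} 1 = d(k), the number of positive divisors of k.
Since zeta(s) = sum_{k>=1} 1/k^s, we have zeta(s)^2 = sum_{k>=1} d(k)/k^s, so a_k = d(k).
For k = 20: the divisors are 1, 2, 4, 5, 10, 20.
Count = 6.

6


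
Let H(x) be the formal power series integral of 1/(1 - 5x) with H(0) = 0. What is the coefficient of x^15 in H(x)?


1/(1 - 5x) = sum_{k>=0} 5^k x^k. Integrating termwise with H(0) = 0:
H(x) = sum_{k>=0} 5^k x^(k+1) / (k+1) = sum_{m>=1} 5^(m-1) x^m / m.
For m = 15: 5^14/15 = 6103515625/15 = 1220703125/3.

1220703125/3


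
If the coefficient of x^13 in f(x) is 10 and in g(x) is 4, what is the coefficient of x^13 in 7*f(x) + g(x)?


Scalar multiplication scales coefficients: 7 * 10 = 70.
Then add the g coefficient: 70 + 4
= 74

74


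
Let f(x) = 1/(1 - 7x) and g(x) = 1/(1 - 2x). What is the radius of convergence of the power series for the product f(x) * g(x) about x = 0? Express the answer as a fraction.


The radius of 1/(1 - 7x) is 1/7 (nearest singularity at x = 1/7), and the radius of 1/(1 - 2x) is 1/2.
The product f(x)*g(x) = 1/((1 - 7x)(1 - 2x)) has singularities at both 1/7 and 1/2, so its radius of convergence is the distance to the nearest one:
min(1/7, 1/2) = 1/7.

1/7


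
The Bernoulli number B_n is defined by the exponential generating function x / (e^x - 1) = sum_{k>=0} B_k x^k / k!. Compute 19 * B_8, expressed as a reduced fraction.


Bernoulli numbers can also be computed recursively via B_0 = 1 and sum_{j=0}^{m} C(m+1, j) B_j = 0 for m >= 1. Odd-index Bernoulli numbers vanish for k >= 3.
Computing B_8 = -1/30, so 19 * B_8 = 19 * -1/30 = -19/30.

-19/30


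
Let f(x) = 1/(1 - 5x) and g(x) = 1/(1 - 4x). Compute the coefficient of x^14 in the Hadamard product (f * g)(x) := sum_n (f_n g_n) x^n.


f has coefficients f_k = 5^k and g has coefficients g_k = 4^k, so the Hadamard product has coefficient (f*g)_k = 5^k * 4^k = 20^k.
For k = 14: 20^14 = 1638400000000000000.

1638400000000000000


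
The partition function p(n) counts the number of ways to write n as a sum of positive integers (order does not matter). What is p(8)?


Using the generating function prod_{k>=1} 1/(1-x^k), we compute p(8).
By dynamic programming over parts 1 through 8:
p(8) = 22

22


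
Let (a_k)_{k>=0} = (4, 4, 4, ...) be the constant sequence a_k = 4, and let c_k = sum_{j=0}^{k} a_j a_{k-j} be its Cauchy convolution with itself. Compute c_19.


Since a_j = 4 for all j >= 0, the convolution sum becomes
c_k = sum_{j=0}^{k} 4 * 4 = 16 * (k + 1).
Equivalently, the generating function of (a_k) is 4/(1 - x) and its square is 16/(1 - x)^2 = sum_{k>=0} 16(k + 1) x^k.
For k = 19: 16 * 20 = 320.

320


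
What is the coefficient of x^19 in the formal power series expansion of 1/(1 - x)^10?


The negative binomial / multiset identity is
1/(1 - x)^r = sum_{k>=0} C(k + r - 1, r - 1) x^k.
Here r = 10 and k = 19, so the coefficient is
C(19 + 9, 9) = C(28, 9)
= 6906900

6906900


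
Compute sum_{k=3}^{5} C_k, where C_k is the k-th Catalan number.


C_3 through C_5: 5, 14, 42
Sum = 5 + 14 + 42
= 61

61


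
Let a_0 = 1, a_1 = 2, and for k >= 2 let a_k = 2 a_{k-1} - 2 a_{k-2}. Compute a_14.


Iterating the recurrence forward:
a_0 = 1
a_1 = 2
a_2 = 2*2 - 2*1 = 2
a_3 = 2*2 - 2*2 = 0
a_4 = 2*0 - 2*2 = -4
a_5 = 2*-4 - 2*0 = -8
a_6 = 2*-8 - 2*-4 = -8
a_7 = 2*-8 - 2*-8 = 0
a_8 = 2*0 - 2*-8 = 16
a_9 = 2*16 - 2*0 = 32
a_10 = 2*32 - 2*16 = 32
a_11 = 2*32 - 2*32 = 0
a_12 = 2*0 - 2*32 = -64
a_13 = 2*-64 - 2*0 = -128
a_14 = 2*-128 - 2*-64 = -128
So a_14 = -128.

-128


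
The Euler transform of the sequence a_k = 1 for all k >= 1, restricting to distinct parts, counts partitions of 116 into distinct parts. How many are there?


Partitions of 116 into distinct parts can be computed via generating function.
Product (1+x)(1+x^2)(1+x^3)...
The coefficient of x^116 = 1611388

1611388


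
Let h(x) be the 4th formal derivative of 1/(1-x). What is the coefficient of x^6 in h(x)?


Differentiating 4 times: d^4/dx^4 [1/(1-x)] = 4!/(1-x)^5.
The expansion 1/(1-x)^5 = sum_{k>=0} C(k+4, 4) x^k, so the coefficient of x^n in 4!/(1-x)^5 is 4! * C(n+4, 4).
For n = 6: 24 * C(10, 4) = 24 * 210 = 5040

5040


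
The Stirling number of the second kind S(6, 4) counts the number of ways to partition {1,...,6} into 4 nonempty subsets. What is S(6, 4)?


Using the explicit formula S(n,k) = (1/k!) sum_{j=0}^{k} (-1)^(k-j) C(k,j) j^n:
S(6, 4) = 65
Equivalently, S(n,k) is n! times the coefficient of x^n in the EGF (e^x - 1)^k / k!.

65


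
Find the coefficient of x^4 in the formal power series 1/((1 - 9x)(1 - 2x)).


By partial fractions or Cauchy convolution:
The coefficient equals sum_{k=0}^{4} 9^k * 2^(4-k).
= 8431

8431


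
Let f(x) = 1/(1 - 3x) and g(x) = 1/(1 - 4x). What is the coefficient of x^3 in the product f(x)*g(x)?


The coefficient of x^n in f*g is the Cauchy product: sum_{k=0}^{n} a^k * b^(n-k).
With a=3, b=4, n=3:
sum_{k=0}^{3} 3^k * 4^(3-k)
= 175

175


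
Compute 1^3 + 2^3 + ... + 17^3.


This power sum has a closed form given by Faulhaber's formula
sum_{k=1}^{m} k^p = (1 / (p + 1)) * sum_{j=0}^{p} C(p + 1, j) B_j m^(p + 1 - j),
but for small m direct computation is fastest:
1 + 8 + 27 + 64 + 125 + 216 + 343 + 512 + 729 + 1000 + 1331 + 1728 + 2197 + 2744 + 3375 + 4096 + 4913 = 23409.

23409


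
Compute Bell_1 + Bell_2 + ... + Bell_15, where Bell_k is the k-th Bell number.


Recall Bell_k counts set partitions of a k-set (with Bell_0 = 1 by convention).
Bell_1 through Bell_15: 1, 2, 5, 15, 52, 203, 877, 4140, 21147, 115975, 678570, 4213597, 27644437, 190899322, 1382958545
Sum = 1 + 2 + 5 + 15 + 52 + 203 + 877 + 4140 + 21147 + 115975 + 678570 + 4213597 + 27644437 + 190899322 + 1382958545 = 1606536888.

1606536888


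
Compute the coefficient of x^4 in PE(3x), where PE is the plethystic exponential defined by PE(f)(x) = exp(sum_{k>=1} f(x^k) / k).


With f(x) = 3x, the exponent is sum_{k>=1} 3 x^k / k = 3 * (-ln(1 - x)). Exponentiating:
PE(3x) = exp(-3 ln(1 - x)) = 1/(1 - x)^3.
By the negative binomial expansion, [x^n] 1/(1 - x)^3 = C(n + 2, 2).
For n = 4: C(6, 2) = 15.

15


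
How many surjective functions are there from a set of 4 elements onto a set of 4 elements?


By inclusion-exclusion on which target elements are missed, the number of surjections from an n-set onto a k-set is
surj(n, k) = sum_{j=0}^{k} (-1)^j C(k, j) (k - j)^n.
Equivalently surj(n, k) = k! * S(n, k), where S(n, k) is the Stirling number of the second kind.
For n = 4, k = 4:
S(4, 4) = 1, so
surj = 4! * 1 = 24 * 1 = 24.

24


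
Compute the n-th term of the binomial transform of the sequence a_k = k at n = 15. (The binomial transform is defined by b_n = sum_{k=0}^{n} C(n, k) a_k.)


With a_k = k, b_n = sum_{k=0}^{n} C(n, k) k. Using k * C(n, k) = n * C(n-1, k-1) gives b_n = n * sum_{k>=1} C(n-1, k-1) = n * 2^(n-1).
For n = 15: 15 * 2^14 = 15 * 16384 = 245760.

245760


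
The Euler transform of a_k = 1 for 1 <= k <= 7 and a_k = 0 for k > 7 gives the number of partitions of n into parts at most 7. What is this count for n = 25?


Partitions of 25 into parts at most 7:
Using generating function (1-x)^(-1)(1-x^2)^(-1)...(1-x^7)^(-1),
the coefficient of x^25 = 860

860


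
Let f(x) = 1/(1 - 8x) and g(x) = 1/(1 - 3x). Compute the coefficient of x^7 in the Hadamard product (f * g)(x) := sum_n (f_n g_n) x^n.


f has coefficients f_k = 8^k and g has coefficients g_k = 3^k, so the Hadamard product has coefficient (f*g)_k = 8^k * 3^k = 24^k.
For k = 7: 24^7 = 4586471424.

4586471424


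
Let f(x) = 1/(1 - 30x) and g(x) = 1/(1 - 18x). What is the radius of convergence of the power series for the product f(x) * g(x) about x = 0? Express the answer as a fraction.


The radius of 1/(1 - 30x) is 1/30 (nearest singularity at x = 1/30), and the radius of 1/(1 - 18x) is 1/18.
The product f(x)*g(x) = 1/((1 - 30x)(1 - 18x)) has singularities at both 1/30 and 1/18, so its radius of convergence is the distance to the nearest one:
min(1/30, 1/18) = 1/30.

1/30


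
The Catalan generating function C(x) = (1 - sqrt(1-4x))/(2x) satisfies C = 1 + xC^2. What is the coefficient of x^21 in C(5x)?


Substituting x -> 5x scales the n-th coefficient by 5^n, so [x^21] C(5x) = 5^21 * C_21.
C_21 = C(2*21, 21)/(22) = 538257874440/22 = 24466267020.
So 5^21 * 24466267020 = 476837158203125 * 24466267020 = 11666425237655639648437500.

11666425237655639648437500


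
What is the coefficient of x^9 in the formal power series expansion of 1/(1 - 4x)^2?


The general identity 1/(1 - c x)^r = sum_{k>=0} c^k C(k + r - 1, r - 1) x^k follows by substituting y = c x into 1/(1 - y)^r = sum_{k>=0} C(k + r - 1, r - 1) y^k.
For c = 4, r = 2, k = 9:
4^9 * C(10, 1) = 262144 * 10 = 2621440.

2621440


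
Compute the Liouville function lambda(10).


The Liouville function is lambda(k) = (-1)^Omega(k), where Omega(k) counts the prime factors of k with multiplicity.
Factoring: 10 = 2 * 5, so Omega(10) = 2.
lambda(10) = (-1)^2 = 1.

1


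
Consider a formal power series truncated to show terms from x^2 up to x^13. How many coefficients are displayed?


From x^2 to x^13 inclusive, the count is 13 - 2 + 1 = 12.

12


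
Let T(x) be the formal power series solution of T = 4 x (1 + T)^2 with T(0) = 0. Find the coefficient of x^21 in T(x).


Apply the Lagrange inversion formula: if T = 4 x * phi(T) with phi(t) = (1 + t)^2, then [x^n] T = 4^n * (1/n) [t^(n-1)] phi(t)^n = 4^n * (1/n) [t^(n-1)] (1 + t)^(2n) = 4^n * (1/n) C(2n, n-1).
Using the identity C(2n, n-1) = C(2n, n) * n / (n+1), the unscaled factor equals C(2n, n) / (n+1) = C_n, the n-th Catalan number.
For n = 21: C_21 = C(42, 21) / 22 = 538257874440/22 = 24466267020.
With the 4^21 = 4398046511104 factor, the coefficient is 4398046511104 * 24466267020 = 107603780307049858990080.

107603780307049858990080


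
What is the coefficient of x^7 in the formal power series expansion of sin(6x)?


The Maclaurin series is sin(t) = sum_{k>=0} (-1)^k t^(2k+1) / (2k+1)!, so substituting t = 6x, only odd powers of x are nonzero, with coefficient of x^(2k+1) equal to (-1)^k 6^(2k+1) / (2k+1)!.
Write 7 = 2*3 + 1, giving the coefficient (-1)^3 * 6^7 / 7! = -279936/5040 = -1944/35.

-1944/35


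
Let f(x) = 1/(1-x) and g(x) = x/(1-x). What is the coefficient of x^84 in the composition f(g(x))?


First simplify the composition: f(g(x)) = 1/(1 - x/(1-x)) = (1-x)/((1-x) - x) = (1-x)/(1-2x).
Now extract the coefficient. Write (1-x)/(1-2x) = 1/(1-2x) - x/(1-2x).
The coefficient of x^n in 1/(1-2x) is 2^n, and in x/(1-2x) is 2^(n-1) (for n >= 1).
So the coefficient of x^84 is 2^84 - 2^83 = 19342813113834066795298816 - 9671406556917033397649408 = 9671406556917033397649408.

9671406556917033397649408


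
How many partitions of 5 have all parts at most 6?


Using the generating function (1-x)^(-1)(1-x^2)^(-1)...(1-x^6)^(-1),
the coefficient of x^5 counts these restricted partitions.
Result = 7

7


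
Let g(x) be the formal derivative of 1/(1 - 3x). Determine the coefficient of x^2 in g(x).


Differentiate termwise: d/dx sum_{k>=0} 3^k x^k = sum_{k>=1} k 3^k x^(k-1) = sum_{j>=0} (j+1) 3^(j+1) x^j.
Equivalently, d/dx [1/(1 - 3x)] = 3/(1 - 3x)^2.
For j = 2: 3 * 3^3 = 3 * 27 = 81.

81


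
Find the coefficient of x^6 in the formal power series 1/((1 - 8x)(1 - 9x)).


By partial fractions or Cauchy convolution:
The coefficient equals sum_{k=0}^{6} 8^k * 9^(6-k).
= 2685817

2685817


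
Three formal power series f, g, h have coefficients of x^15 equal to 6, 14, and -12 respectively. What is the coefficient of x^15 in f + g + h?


Series addition is componentwise:
6 + 14 + -12
= 8

8


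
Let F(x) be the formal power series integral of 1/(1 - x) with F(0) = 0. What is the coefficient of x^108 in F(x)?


1/(1 - x) = sum_{k>=0} x^k. Integrating termwise and using F(0) = 0 gives
F(x) = sum_{k>=0} x^(k+1) / (k+1) = sum_{m>=1} x^m / m = -ln(1 - x).
So the coefficient of x^108 is 1/108 = 1/108.

1/108


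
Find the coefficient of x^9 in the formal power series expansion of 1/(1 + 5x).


Write 1/(1 + c x) = 1/(1 - (-c) x) and apply the geometric-series identity
1/(1 - y) = sum_{k>=0} y^k to get 1/(1 + c x) = sum_{k>=0} (-c)^k x^k.
So the coefficient of x^k is (-c)^k = (-1)^k * c^k.
Here c = 5 and k = 9:
(-5)^9 = -1 * 1953125 = -1953125

-1953125


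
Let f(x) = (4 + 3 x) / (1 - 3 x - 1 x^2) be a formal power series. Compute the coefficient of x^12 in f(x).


Write f(x) = sum_{k>=0} a_k x^k. Multiplying both sides by 1 - 3 x - 1 x^2 gives
(1 - 3 x - 1 x^2) sum_{k>=0} a_k x^k = 4 + 3 x.
Matching coefficients:
 x^0: a_0 = 4
 x^1: a_1 - 3 a_0 = 3  =>  a_1 = 3*4 + 3 = 15
 x^k (k >= 2): a_k = 3 a_{k-1} + 1 a_{k-2}.
Iterating: a_2 = 49, a_3 = 162, a_4 = 535, a_5 = 1767, a_6 = 5836, a_7 = 19275, a_8 = 63661, a_9 = 210258, a_10 = 694435, a_11 = 2293563, a_12 = 7575124.
So the coefficient of x^12 is 7575124.

7575124


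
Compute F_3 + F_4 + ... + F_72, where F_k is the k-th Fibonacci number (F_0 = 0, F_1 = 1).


Use the identity sum_{k=0}^{N} F_k = F_{N+2} - 1 (which follows from F_{k+2} - F_{k+1} = F_k). Then
sum_{k=3}^{72} F_k = (F_{74} - 1) - (F_{4} - 1) = F_{74} - F_{4}.
Computing: F_{74} = 1304969544928657, F_{4} = 3, so
Sum = 1304969544928657 - 3 = 1304969544928654.

1304969544928654


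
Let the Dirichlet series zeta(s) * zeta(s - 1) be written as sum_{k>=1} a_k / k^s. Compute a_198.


Convolution gives a_k = sum_{d | k} d * 1 = sum_{d | k} d = sigma(k), the sum of positive divisors of k.
For k = 198, the divisors are 1, 2, 3, 6, 9, 11, 18, 22, 33, 66, 99, 198, so
sigma(198) = 1 + 2 + 3 + 6 + 9 + 11 + 18 + 22 + 33 + 66 + 99 + 198 = 468.

468


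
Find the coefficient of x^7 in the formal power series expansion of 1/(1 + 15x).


Write 1/(1 + c x) = 1/(1 - (-c) x) and apply the geometric-series identity
1/(1 - y) = sum_{k>=0} y^k to get 1/(1 + c x) = sum_{k>=0} (-c)^k x^k.
So the coefficient of x^k is (-c)^k = (-1)^k * c^k.
Here c = 15 and k = 7:
(-15)^7 = -1 * 170859375 = -170859375

-170859375


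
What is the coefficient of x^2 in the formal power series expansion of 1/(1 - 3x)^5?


The general identity 1/(1 - c x)^r = sum_{k>=0} c^k C(k + r - 1, r - 1) x^k follows by substituting y = c x into 1/(1 - y)^r = sum_{k>=0} C(k + r - 1, r - 1) y^k.
For c = 3, r = 5, k = 2:
3^2 * C(6, 4) = 9 * 15 = 135.

135


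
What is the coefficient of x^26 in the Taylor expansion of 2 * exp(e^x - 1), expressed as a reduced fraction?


exp(e^x - 1) = sum_{k>=0} Bell_k x^k / k!, where Bell_k is the k-th Bell number.
So the coefficient of x^26 is 2 * Bell_26 / 26!.
Computing: Bell_26 = 49631246523618756274 and 26! = 403291461126605635584000000, giving
2 * 49631246523618756274/403291461126605635584000000 = 1459742544812316361/5930756781273612288000000.

1459742544812316361/5930756781273612288000000


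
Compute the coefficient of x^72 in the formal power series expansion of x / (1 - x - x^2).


Let f(x) = sum_{k>=0} a_k x^k. Multiplying f(x) * (1 - x - x^2) = x and matching coefficients gives a_0 = 0, a_1 = 1, and a_k = a_{k-1} + a_{k-2} for k >= 2. These are the Fibonacci numbers F_k.
Iterating from F_0 = 0, F_1 = 1:
F_0=0, F_1=1, F_2=1, F_3=2, F_4=3, F_5=5, F_6=8, F_7=13, F_8=21, F_9=34, ...
F_72 = 498454011879264.

498454011879264


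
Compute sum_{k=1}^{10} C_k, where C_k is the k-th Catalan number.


C_1 through C_10: 1, 2, 5, 14, 42, 132, 429, 1430, 4862, 16796
Sum = 1 + 2 + 5 + 14 + 42 + 132 + 429 + 1430 + 4862 + 16796
= 23713

23713


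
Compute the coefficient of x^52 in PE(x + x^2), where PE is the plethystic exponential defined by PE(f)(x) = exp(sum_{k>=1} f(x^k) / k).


With f(x) = x + x^2, the exponent is sum_{k>=1} (x^k + x^(2k)) / k = -ln(1 - x) - ln(1 - x^2). Exponentiating:
PE(x + x^2) = 1 / ((1 - x)(1 - x^2)).
This is the generating function for partitions of n into parts of size 1 or 2. The number of 2's can be any j in 0..26, and the rest are 1's, so
[x^52] = floor(52/2) + 1 = 27.

27


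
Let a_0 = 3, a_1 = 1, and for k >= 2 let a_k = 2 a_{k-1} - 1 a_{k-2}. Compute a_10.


Iterating the recurrence forward:
a_0 = 3
a_1 = 1
a_2 = 2*1 - 1*3 = -1
a_3 = 2*-1 - 1*1 = -3
a_4 = 2*-3 - 1*-1 = -5
a_5 = 2*-5 - 1*-3 = -7
a_6 = 2*-7 - 1*-5 = -9
a_7 = 2*-9 - 1*-7 = -11
a_8 = 2*-11 - 1*-9 = -13
a_9 = 2*-13 - 1*-11 = -15
a_10 = 2*-15 - 1*-13 = -17
So a_10 = -17.

-17


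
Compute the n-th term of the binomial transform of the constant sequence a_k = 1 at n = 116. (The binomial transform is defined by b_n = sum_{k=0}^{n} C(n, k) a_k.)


With a_k = 1 for all k, b_n = sum_{k=0}^{n} C(n, k) = 2^n by the binomial theorem.
For n = 116: 2^116 = 83076749736557242056487941267521536.

83076749736557242056487941267521536


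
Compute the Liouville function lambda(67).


The Liouville function is lambda(k) = (-1)^Omega(k), where Omega(k) counts the prime factors of k with multiplicity.
Factoring: 67 = 67, so Omega(67) = 1.
lambda(67) = (-1)^1 = -1.

-1


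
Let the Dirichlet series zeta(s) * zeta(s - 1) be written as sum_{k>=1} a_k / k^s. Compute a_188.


Convolution gives a_k = sum_{d | k} d * 1 = sum_{d | k} d = sigma(k), the sum of positive divisors of k.
For k = 188, the divisors are 1, 2, 4, 47, 94, 188, so
sigma(188) = 1 + 2 + 4 + 47 + 94 + 188 = 336.

336


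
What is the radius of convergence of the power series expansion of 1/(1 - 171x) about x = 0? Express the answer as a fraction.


Expanding 1/(1 - 171x) = sum_{k>=0} 171^k x^k, the series converges when |171x| < 1, i.e., |x| < 1/171.
So the radius of convergence is 1/171 = 1/171.

1/171


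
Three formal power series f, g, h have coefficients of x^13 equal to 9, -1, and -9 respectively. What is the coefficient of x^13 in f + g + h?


Series addition is componentwise:
9 + -1 + -9
= -1

-1


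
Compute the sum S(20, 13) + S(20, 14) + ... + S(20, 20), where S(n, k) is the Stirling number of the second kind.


By definition, S(n, k) counts partitions of an n-set into exactly k nonempty blocks.
Computing row n = 20 for k = 13..20:
S(20, k): 61068660380, 6302524580, 452329200, 22350954, 741285, 15675, 190, 1
Sum = 67846622265.

67846622265


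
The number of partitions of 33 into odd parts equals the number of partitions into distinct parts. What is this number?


Computing partitions of 33 into odd parts (1, 3, 5, ...):
Using the generating function prod_{k>=0} 1/(1-x^(2k+1)),
the count is 448

448


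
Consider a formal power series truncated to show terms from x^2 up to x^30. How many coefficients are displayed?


From x^2 to x^30 inclusive, the count is 30 - 2 + 1 = 29.

29


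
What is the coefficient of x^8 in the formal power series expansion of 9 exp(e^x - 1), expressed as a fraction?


exp(e^x - 1) is the exponential generating function for the Bell numbers Bell_k: exp(e^x - 1) = sum_{k>=0} Bell_k x^k / k!.
So the coefficient of x^8 in 9 exp(e^x - 1) is 9 Bell_8 / 8!.
Computing: Bell_8 = 4140 and 8! = 40320, giving
9 * 4140/40320 = 207/224.

207/224


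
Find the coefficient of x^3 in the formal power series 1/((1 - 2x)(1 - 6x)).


By partial fractions or Cauchy convolution:
The coefficient equals sum_{k=0}^{3} 2^k * 6^(3-k).
= 320

320


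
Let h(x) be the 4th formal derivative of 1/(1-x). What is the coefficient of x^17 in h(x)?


Differentiating 4 times: d^4/dx^4 [1/(1-x)] = 4!/(1-x)^5.
The expansion 1/(1-x)^5 = sum_{k>=0} C(k+4, 4) x^k, so the coefficient of x^n in 4!/(1-x)^5 is 4! * C(n+4, 4).
For n = 17: 24 * C(21, 4) = 24 * 5985 = 143640

143640


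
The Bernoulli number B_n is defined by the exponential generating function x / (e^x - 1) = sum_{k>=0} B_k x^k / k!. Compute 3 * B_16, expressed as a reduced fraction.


Bernoulli numbers can also be computed recursively via B_0 = 1 and sum_{j=0}^{m} C(m+1, j) B_j = 0 for m >= 1. Odd-index Bernoulli numbers vanish for k >= 3.
Computing B_16 = -3617/510, so 3 * B_16 = 3 * -3617/510 = -3617/170.

-3617/170


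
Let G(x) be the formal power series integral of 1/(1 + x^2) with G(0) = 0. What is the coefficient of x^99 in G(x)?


1/(1 + x^2) = sum_{j>=0} (-1)^j x^(2j). Integrating termwise with G(0) = 0:
G(x) = sum_{j>=0} (-1)^j x^(2j+1) / (2j+1) = arctan(x).
Only odd powers are nonzero. For x^99 write 99 = 2*49 + 1, giving
(-1)^49 / 99 = -1/99 = -1/99.

-1/99


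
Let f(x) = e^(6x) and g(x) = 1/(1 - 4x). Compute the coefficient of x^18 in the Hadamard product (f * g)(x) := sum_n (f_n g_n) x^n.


Expanding: f_k = 6^k/k! (from e^(6x)) and g_k = 4^k (from 1/(1 - 4x)). So the Hadamard coefficient (f * g)_k = 6^k 4^k / k! = (24)^k / k!.
For k = 18: 24^18/18! = 6979147079584381377970176/6402373705728000 = 16231265527136256/14889875.

16231265527136256/14889875


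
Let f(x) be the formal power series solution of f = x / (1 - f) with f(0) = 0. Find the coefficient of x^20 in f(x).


Apply Lagrange inversion: f = x * phi(f) with phi(t) = 1/(1 - t), so
[x^n] f = (1/n) [t^(n-1)] phi(t)^n = (1/n) [t^(n-1)] (1 - t)^(-n) = (1/n) C(2n - 2, n - 1) = C_{n-1}.
For n = 20: C_19 = C(38, 19) / 20 = 35345263800/20 = 1767263190 = 1767263190.

1767263190


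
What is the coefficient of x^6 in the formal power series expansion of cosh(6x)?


The Maclaurin series is cosh(t) = sum_{m>=0} t^(2m) / (2m)!, so substituting t = 6x, only even powers of x are nonzero, with coefficient of x^(2m) equal to 6^(2m) / (2m)!.
For x^6 the coefficient is 6^6/6! = 46656/720 = 324/5.

324/5


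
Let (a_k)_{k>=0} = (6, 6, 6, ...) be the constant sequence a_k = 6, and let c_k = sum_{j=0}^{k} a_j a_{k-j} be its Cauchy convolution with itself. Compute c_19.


Since a_j = 6 for all j >= 0, the convolution sum becomes
c_k = sum_{j=0}^{k} 6 * 6 = 36 * (k + 1).
Equivalently, the generating function of (a_k) is 6/(1 - x) and its square is 36/(1 - x)^2 = sum_{k>=0} 36(k + 1) x^k.
For k = 19: 36 * 20 = 720.

720


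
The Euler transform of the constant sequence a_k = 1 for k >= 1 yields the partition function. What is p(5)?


The Euler transform converts the sequence a_k = 1 into the number of integer partitions.
Using the recurrence or dynamic programming:
p(5) = 7

7


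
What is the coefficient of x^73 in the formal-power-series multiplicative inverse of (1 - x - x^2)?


Let the inverse be f(x) = sum_{k>=0} a_k x^k. From f(x) * (1 - x - x^2) = 1 and matching coefficients:
 x^0: a_0 = 1.
 x^1: a_1 - a_0 = 0, so a_1 = 1.
 x^k (k >= 2): a_k - a_{k-1} - a_{k-2} = 0, i.e. a_k = a_{k-1} + a_{k-2}.
This is the Fibonacci-type recurrence shifted so that a_0 = a_1 = 1.
Iterating: a_0=1, a_1=1, a_2=2, a_3=3, a_4=5, a_5=8, a_6=13, a_7=21, a_8=34, a_9=55, ...
a_73 = 1304969544928657.

1304969544928657


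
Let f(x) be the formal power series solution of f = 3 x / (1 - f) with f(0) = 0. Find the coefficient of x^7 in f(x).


Apply Lagrange inversion: f = 3 x * phi(f) with phi(t) = 1/(1 - t), so
[x^n] f = 3^n * (1/n) [t^(n-1)] phi(t)^n = 3^n * (1/n) [t^(n-1)] (1 - t)^(-n) = 3^n * (1/n) C(2n - 2, n - 1) = 3^n * C_{n-1}.
For n = 7: C_6 = C(12, 6) / 7 = 924/7 = 132.
With the 3^7 = 2187 factor, the coefficient is 2187 * 132 = 288684.

288684


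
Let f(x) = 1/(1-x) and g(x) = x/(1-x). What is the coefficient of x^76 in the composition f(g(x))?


First simplify the composition: f(g(x)) = 1/(1 - x/(1-x)) = (1-x)/((1-x) - x) = (1-x)/(1-2x).
Now extract the coefficient. Write (1-x)/(1-2x) = 1/(1-2x) - x/(1-2x).
The coefficient of x^n in 1/(1-2x) is 2^n, and in x/(1-2x) is 2^(n-1) (for n >= 1).
So the coefficient of x^76 is 2^76 - 2^75 = 75557863725914323419136 - 37778931862957161709568 = 37778931862957161709568.

37778931862957161709568


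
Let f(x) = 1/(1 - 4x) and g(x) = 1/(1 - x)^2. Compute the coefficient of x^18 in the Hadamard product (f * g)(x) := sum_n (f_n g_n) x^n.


f has coefficients f_k = 4^k. For g = 1/(1 - x)^2 the coefficient is g_k = C(k + 1, 1) = k + 1. The Hadamard coefficient is (f * g)_k = 4^k * (k + 1).
For k = 18: 4^18 * 19 = 68719476736 * 19 = 1305670057984.

1305670057984


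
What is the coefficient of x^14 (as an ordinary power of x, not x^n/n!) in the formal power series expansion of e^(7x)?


The exponential series is e^y = sum_{k>=0} y^k / k!. Substituting y = 7x gives
e^(7x) = sum_{k>=0} 7^k x^k / k!.
So the coefficient of x^n is a^n/n! with a = 7, n = 14:
7^14 / 14! = 678223072849/87178291200 = 13841287201/1779148800

13841287201/1779148800


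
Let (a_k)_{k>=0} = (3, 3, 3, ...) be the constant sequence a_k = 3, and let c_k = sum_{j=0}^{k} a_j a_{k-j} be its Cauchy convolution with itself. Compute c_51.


Since a_j = 3 for all j >= 0, the convolution sum becomes
c_k = sum_{j=0}^{k} 3 * 3 = 9 * (k + 1).
Equivalently, the generating function of (a_k) is 3/(1 - x) and its square is 9/(1 - x)^2 = sum_{k>=0} 9(k + 1) x^k.
For k = 51: 9 * 52 = 468.

468


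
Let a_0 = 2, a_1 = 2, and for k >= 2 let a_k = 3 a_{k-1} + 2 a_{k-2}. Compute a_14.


Iterating the recurrence forward:
a_0 = 2
a_1 = 2
a_2 = 3*2 + 2*2 = 10
a_3 = 3*10 + 2*2 = 34
a_4 = 3*34 + 2*10 = 122
a_5 = 3*122 + 2*34 = 434
a_6 = 3*434 + 2*122 = 1546
a_7 = 3*1546 + 2*434 = 5506
a_8 = 3*5506 + 2*1546 = 19610
a_9 = 3*19610 + 2*5506 = 69842
a_10 = 3*69842 + 2*19610 = 248746
a_11 = 3*248746 + 2*69842 = 885922
a_12 = 3*885922 + 2*248746 = 3155258
a_13 = 3*3155258 + 2*885922 = 11237618
a_14 = 3*11237618 + 2*3155258 = 40023370
So a_14 = 40023370.

40023370


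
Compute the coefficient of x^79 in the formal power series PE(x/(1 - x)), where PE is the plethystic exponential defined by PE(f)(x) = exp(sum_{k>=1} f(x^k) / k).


For f(x) = x/(1 - x) we have
sum_{k>=1} f(x^k) / k = sum_{k>=1} (1/k) * x^k / (1 - x^k) = sum_{k, m >= 1} x^(k m) / k,
which after exponentiating simplifies to
PE(x/(1 - x)) = prod_{k>=1} 1 / (1 - x^k).
This is the generating function for the partition function p(n), so the coefficient of x^79 is p(79).
Computing p(79) by dynamic programming over parts 1, 2, ..., 79: p(79) = 13848650.

13848650


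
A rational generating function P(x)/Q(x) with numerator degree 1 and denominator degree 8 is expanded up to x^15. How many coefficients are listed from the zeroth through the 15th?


Expanding up to x^15 gives the coefficients for x^0, x^1, ..., x^15.
That is 15 + 1 = 16 coefficients in total.

16


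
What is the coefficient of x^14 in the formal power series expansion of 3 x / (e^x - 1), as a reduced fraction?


The exponential generating function for Bernoulli numbers is
x / (e^x - 1) = sum_{k>=0} B_k x^k / k!.
So the coefficient of x^14 in 3 x / (e^x - 1) is 3 B_14 / 14!.
Computing: B_14 = 7/6, 14! = 87178291200, giving
3 * 7/6 / 87178291200 = 1/24908083200.

1/24908083200


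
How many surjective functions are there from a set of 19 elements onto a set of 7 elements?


By inclusion-exclusion on which target elements are missed, the number of surjections from an n-set onto a k-set is
surj(n, k) = sum_{j=0}^{k} (-1)^j C(k, j) (k - j)^n.
Equivalently surj(n, k) = k! * S(n, k), where S(n, k) is the Stirling number of the second kind.
For n = 19, k = 7:
S(19, 7) = 1492924634839, so
surj = 7! * 1492924634839 = 5040 * 1492924634839 = 7524340159588560.

7524340159588560


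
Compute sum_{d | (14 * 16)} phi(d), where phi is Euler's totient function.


First, 14 * 16 = 224. One classical identity is sum_{d | n} phi(d) = n (each k in [1, n] has a unique gcd with n, and among the k's with gcd(k, n) = n/d there are phi(d) of them). So the sum equals 224. We also verify directly:
Divisors of 224: 1, 2, 4, 7, 8, 14, 16, 28, 32, 56, 112, 224.
phi values: 1, 1, 2, 6, 4, 6, 8, 12, 16, 24, 48, 96.
Sum = 224.

224


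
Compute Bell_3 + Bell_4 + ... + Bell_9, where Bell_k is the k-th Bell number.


Recall Bell_k counts set partitions of a k-set (with Bell_0 = 1 by convention).
Bell_3 through Bell_9: 5, 15, 52, 203, 877, 4140, 21147
Sum = 5 + 15 + 52 + 203 + 877 + 4140 + 21147 = 26439.

26439


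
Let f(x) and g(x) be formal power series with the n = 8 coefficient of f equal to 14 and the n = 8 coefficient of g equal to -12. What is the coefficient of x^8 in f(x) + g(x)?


Addition of formal power series is termwise.
The coefficient of x^8 in f + g = 14 + -12
= 2

2


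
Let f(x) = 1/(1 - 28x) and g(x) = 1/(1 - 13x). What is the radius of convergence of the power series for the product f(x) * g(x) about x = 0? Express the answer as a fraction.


The radius of 1/(1 - 28x) is 1/28 (nearest singularity at x = 1/28), and the radius of 1/(1 - 13x) is 1/13.
The product f(x)*g(x) = 1/((1 - 28x)(1 - 13x)) has singularities at both 1/28 and 1/13, so its radius of convergence is the distance to the nearest one:
min(1/28, 1/13) = 1/28.

1/28


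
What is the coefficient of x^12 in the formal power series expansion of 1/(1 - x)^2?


The expansion 1/(1 - x)^r = sum_{k>=0} C(k + r - 1, r - 1) x^k follows from the multiset / negative-binomial theorem (or from repeated differentiation of the geometric series).
For r = 2 and k = 12:
C(13, 1) = 6227020800 / (1 * 479001600) = 13.

13


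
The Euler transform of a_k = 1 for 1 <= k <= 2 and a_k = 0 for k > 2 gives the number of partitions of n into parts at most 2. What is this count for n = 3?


Partitions of 3 into parts at most 2:
Using generating function (1-x)^(-1)(1-x^2)^(-1),
the coefficient of x^3 = 2

2


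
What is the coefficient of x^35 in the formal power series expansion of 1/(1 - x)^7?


The negative binomial / multiset identity is
1/(1 - x)^r = sum_{k>=0} C(k + r - 1, r - 1) x^k.
Here r = 7 and k = 35, so the coefficient is
C(35 + 6, 6) = C(41, 6)
= 4496388

4496388


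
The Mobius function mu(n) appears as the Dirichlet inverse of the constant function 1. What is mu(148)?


148 has a squared prime factor, so mu(148) = 0.
Factorization reveals a repeated prime.

0


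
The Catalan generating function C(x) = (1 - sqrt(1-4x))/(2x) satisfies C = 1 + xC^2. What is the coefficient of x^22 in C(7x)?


Substituting x -> 7x scales the n-th coefficient by 7^n, so [x^22] C(7x) = 7^22 * C_22.
C_22 = C(2*22, 22)/(23) = 2104098963720/23 = 91482563640.
So 7^22 * 91482563640 = 3909821048582988049 * 91482563640 = 357680452898004736014001938360.

357680452898004736014001938360


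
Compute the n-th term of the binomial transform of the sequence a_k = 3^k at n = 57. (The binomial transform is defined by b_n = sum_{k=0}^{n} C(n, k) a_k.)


With a_k = 3^k, b_n = sum_{k=0}^{n} C(n, k) 3^k = (1 + 3)^n by the binomial theorem.
For n = 57: (1 + 3)^57 = 4^57 = 20769187434139310514121985316880384.

20769187434139310514121985316880384


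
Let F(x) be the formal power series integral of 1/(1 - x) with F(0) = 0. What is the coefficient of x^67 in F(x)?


1/(1 - x) = sum_{k>=0} x^k. Integrating termwise and using F(0) = 0 gives
F(x) = sum_{k>=0} x^(k+1) / (k+1) = sum_{m>=1} x^m / m = -ln(1 - x).
So the coefficient of x^67 is 1/67 = 1/67.

1/67


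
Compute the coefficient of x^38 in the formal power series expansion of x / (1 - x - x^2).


Let f(x) = sum_{k>=0} a_k x^k. Multiplying f(x) * (1 - x - x^2) = x and matching coefficients gives a_0 = 0, a_1 = 1, and a_k = a_{k-1} + a_{k-2} for k >= 2. These are the Fibonacci numbers F_k.
Iterating from F_0 = 0, F_1 = 1:
F_0=0, F_1=1, F_2=1, F_3=2, F_4=3, F_5=5, F_6=8, F_7=13, F_8=21, F_9=34, ...
F_38 = 39088169.

39088169


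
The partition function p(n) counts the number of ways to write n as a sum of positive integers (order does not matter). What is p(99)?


Using the generating function prod_{k>=1} 1/(1-x^k), we compute p(99).
By dynamic programming over parts 1 through 99:
p(99) = 169229875

169229875


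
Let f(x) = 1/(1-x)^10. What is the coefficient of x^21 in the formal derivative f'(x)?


Differentiate: d/dx [ 1/(1-x)^r ] = r / (1-x)^(r+1).
Here r = 10, so f'(x) = 10 / (1-x)^11.
The expansion of 1/(1-x)^(r+1) has coefficient of x^n equal to C(n+r, r).
So the coefficient of x^21 in f'(x) is
10 * C(31, 10) = 10 * 44352165 = 443521650

443521650


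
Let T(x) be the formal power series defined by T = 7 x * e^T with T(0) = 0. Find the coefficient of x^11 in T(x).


Apply the Lagrange inversion formula: if T = 7 x * phi(T) with phi(t) = e^t, then
[x^n] T = 7^n * (1/n) [t^(n-1)] phi(t)^n = 7^n * (1/n) [t^(n-1)] e^(n t) = 7^n * (1/n) * n^(n-1) / (n-1)! = 7^n * n^(n-1) / n!.
When c = 1 this is the Cayley count of rooted labeled trees on n vertices, divided by n!.
For n = 11: 7^11 * 11^10 / 11! = 1977326743 * 25937424601/39916800 = 666061861144200059/518400.

666061861144200059/518400


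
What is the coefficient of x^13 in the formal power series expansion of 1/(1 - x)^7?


The expansion 1/(1 - x)^r = sum_{k>=0} C(k + r - 1, r - 1) x^k follows from the multiset / negative-binomial theorem (or from repeated differentiation of the geometric series).
For r = 7 and k = 13:
C(19, 6) = 121645100408832000 / (720 * 6227020800) = 27132.

27132


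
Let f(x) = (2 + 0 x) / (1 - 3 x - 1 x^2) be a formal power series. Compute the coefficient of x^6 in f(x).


Write f(x) = sum_{k>=0} a_k x^k. Multiplying both sides by 1 - 3 x - 1 x^2 gives
(1 - 3 x - 1 x^2) sum_{k>=0} a_k x^k = 2 + 0 x.
Matching coefficients:
 x^0: a_0 = 2
 x^1: a_1 - 3 a_0 = 0  =>  a_1 = 3*2 + 0 = 6
 x^k (k >= 2): a_k = 3 a_{k-1} + 1 a_{k-2}.
Iterating: a_2 = 20, a_3 = 66, a_4 = 218, a_5 = 720, a_6 = 2378.
So the coefficient of x^6 is 2378.

2378


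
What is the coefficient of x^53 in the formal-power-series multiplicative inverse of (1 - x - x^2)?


Let the inverse be f(x) = sum_{k>=0} a_k x^k. From f(x) * (1 - x - x^2) = 1 and matching coefficients:
 x^0: a_0 = 1.
 x^1: a_1 - a_0 = 0, so a_1 = 1.
 x^k (k >= 2): a_k - a_{k-1} - a_{k-2} = 0, i.e. a_k = a_{k-1} + a_{k-2}.
This is the Fibonacci-type recurrence shifted so that a_0 = a_1 = 1.
Iterating: a_0=1, a_1=1, a_2=2, a_3=3, a_4=5, a_5=8, a_6=13, a_7=21, a_8=34, a_9=55, ...
a_53 = 86267571272.

86267571272


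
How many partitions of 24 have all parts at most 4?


Using the generating function (1-x)^(-1)(1-x^2)^(-1)...(1-x^4)^(-1),
the coefficient of x^24 counts these restricted partitions.
Result = 169

169


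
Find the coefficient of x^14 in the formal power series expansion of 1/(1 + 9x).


Write 1/(1 + c x) = 1/(1 - (-c) x) and apply the geometric-series identity
1/(1 - y) = sum_{k>=0} y^k to get 1/(1 + c x) = sum_{k>=0} (-c)^k x^k.
So the coefficient of x^k is (-c)^k = (-1)^k * c^k.
Here c = 9 and k = 14:
(-9)^14 = 1 * 22876792454961 = 22876792454961

22876792454961


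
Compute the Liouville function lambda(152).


The Liouville function is lambda(k) = (-1)^Omega(k), where Omega(k) counts the prime factors of k with multiplicity.
Factoring: 152 = 2 * 2 * 2 * 19, so Omega(152) = 4.
lambda(152) = (-1)^4 = 1.

1


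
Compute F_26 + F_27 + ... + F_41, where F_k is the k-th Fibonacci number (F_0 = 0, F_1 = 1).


Use the identity sum_{k=0}^{N} F_k = F_{N+2} - 1 (which follows from F_{k+2} - F_{k+1} = F_k). Then
sum_{k=26}^{41} F_k = (F_{43} - 1) - (F_{27} - 1) = F_{43} - F_{27}.
Computing: F_{43} = 433494437, F_{27} = 196418, so
Sum = 433494437 - 196418 = 433298019.

433298019


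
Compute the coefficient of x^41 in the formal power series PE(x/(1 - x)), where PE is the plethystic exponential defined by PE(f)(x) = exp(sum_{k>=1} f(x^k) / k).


For f(x) = x/(1 - x) we have
sum_{k>=1} f(x^k) / k = sum_{k>=1} (1/k) * x^k / (1 - x^k) = sum_{k, m >= 1} x^(k m) / k,
which after exponentiating simplifies to
PE(x/(1 - x)) = prod_{k>=1} 1 / (1 - x^k).
This is the generating function for the partition function p(n), so the coefficient of x^41 is p(41).
Computing p(41) by dynamic programming over parts 1, 2, ..., 41: p(41) = 44583.

44583


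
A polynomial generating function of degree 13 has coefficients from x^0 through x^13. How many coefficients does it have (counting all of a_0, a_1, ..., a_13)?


A polynomial of degree 13 takes the form a_0 + a_1 x + ... + a_13 x^13.
The number of coefficients is 13 + 1 = 14.

14


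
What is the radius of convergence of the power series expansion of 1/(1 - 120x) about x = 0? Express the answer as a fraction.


Expanding 1/(1 - 120x) = sum_{k>=0} 120^k x^k, the series converges when |120x| < 1, i.e., |x| < 1/120.
So the radius of convergence is 1/120 = 1/120.

1/120


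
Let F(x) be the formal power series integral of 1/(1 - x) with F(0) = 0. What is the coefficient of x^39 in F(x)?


1/(1 - x) = sum_{k>=0} x^k. Integrating termwise and using F(0) = 0 gives
F(x) = sum_{k>=0} x^(k+1) / (k+1) = sum_{m>=1} x^m / m = -ln(1 - x).
So the coefficient of x^39 is 1/39 = 1/39.

1/39


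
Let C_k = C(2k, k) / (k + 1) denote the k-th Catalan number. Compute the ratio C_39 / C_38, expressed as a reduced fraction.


Using C_k = (2k)! / (k! (k+1)!), the ratio C_{k+1}/C_k simplifies to
C_{k+1}/C_k = [(2k+2)! / ((k+1)! (k+2)!)] * [k! (k+1)! / (2k)!]
 = (2k+2)(2k+1) / ((k+1)(k+2)) = 2(2k+1) / (k+2).
For k = 38: 2(2*38 + 1) / (38 + 2) = 154/40 = 77/20.

77/20


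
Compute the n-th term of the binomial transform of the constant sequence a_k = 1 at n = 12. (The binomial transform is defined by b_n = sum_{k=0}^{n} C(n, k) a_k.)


With a_k = 1 for all k, b_n = sum_{k=0}^{n} C(n, k) = 2^n by the binomial theorem.
For n = 12: 2^12 = 4096.

4096


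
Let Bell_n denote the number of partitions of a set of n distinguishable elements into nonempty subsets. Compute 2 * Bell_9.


Bell_9 can be computed from the Bell triangle or from Dobinski's identity Bell_n = (1/e) * sum_{k>=0} k^n / k!.
Computing Bell_9 = 21147.
Then 2 * 21147 = 42294.

42294


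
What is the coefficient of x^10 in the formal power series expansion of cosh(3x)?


The Maclaurin series is cosh(t) = sum_{m>=0} t^(2m) / (2m)!, so substituting t = 3x, only even powers of x are nonzero, with coefficient of x^(2m) equal to 3^(2m) / (2m)!.
For x^10 the coefficient is 3^10/10! = 59049/3628800 = 729/44800.

729/44800
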